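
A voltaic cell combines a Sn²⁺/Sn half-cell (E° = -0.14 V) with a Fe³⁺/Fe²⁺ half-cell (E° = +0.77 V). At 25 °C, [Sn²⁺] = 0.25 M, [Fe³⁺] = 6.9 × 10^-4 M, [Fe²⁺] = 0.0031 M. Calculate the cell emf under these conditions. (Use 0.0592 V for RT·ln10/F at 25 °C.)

The Fe³⁺/Fe²⁺ couple has the higher reduction potential and acts as the cathode, so E°_cell = +0.77 − (-0.14) = 0.91 V.
Balancing electrons gives n = 2; the reaction quotient is Q = [Sn²⁺]·[Fe²⁺]^2/[Fe³⁺]^2 = 5.05.
At 25 °C, E = E° − (0.0592/n) log Q = 0.91 − (0.0592/2)(0.703) = 0.910 − 0.021 = 0.889 V.

0.889 V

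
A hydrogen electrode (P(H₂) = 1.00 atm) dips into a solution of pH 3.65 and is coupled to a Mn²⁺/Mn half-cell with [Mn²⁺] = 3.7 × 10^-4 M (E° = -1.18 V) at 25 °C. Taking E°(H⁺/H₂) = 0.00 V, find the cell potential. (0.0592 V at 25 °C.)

The hydrogen couple is the cathode, so E°_cell = 1.18 V; n = 2.
[H⁺] = 10^(−3.65) = 2.2 × 10^-4 M, and Q = [Mn²⁺]·P(H₂) / [H⁺]^2 = 7380.
E = E° − (0.0592/2) log Q = 1.18 − (0.0592/2)(3.868) = 1.066 V.

1.07 V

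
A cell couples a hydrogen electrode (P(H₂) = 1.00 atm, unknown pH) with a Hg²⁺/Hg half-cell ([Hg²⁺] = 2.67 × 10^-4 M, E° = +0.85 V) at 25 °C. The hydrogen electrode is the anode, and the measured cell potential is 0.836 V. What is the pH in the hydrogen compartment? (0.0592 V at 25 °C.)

E°_cell = 0.85 V and n = 2.
log Q = n(E° − E)/0.0592 = 2×(0.85 − 0.836)/0.0592 = 0.473.
With Q = [H⁺]^2 / ([Hg²⁺]·P(H₂)), solving for [H⁺] gives log[H⁺] = -1.550, so pH = 1.55.

pH = 1.55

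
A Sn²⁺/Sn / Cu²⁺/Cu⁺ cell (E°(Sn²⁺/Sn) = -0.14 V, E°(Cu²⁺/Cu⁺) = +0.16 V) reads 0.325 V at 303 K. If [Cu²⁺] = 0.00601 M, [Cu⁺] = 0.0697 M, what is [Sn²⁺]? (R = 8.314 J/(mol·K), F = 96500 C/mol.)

0.0011 M

From the Nernst equation, ln Q = nF(E° − E)/RT = 2×96500×(0.30 − 0.325)/(8.314×303) = -1.915, so Q = 0.147.
With Q = [Sn²⁺]·[Cu⁺]^2/[Cu²⁺]^2 and the known concentrations, [Sn²⁺] in the numerator gives [Sn²⁺] = 0.0011 M.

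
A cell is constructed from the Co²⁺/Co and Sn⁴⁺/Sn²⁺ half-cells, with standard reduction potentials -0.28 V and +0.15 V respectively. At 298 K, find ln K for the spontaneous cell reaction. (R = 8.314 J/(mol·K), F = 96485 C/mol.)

ln K = 33.5

E°_cell = +0.15 − (-0.28) = 0.43 V, with n = 2 electrons transferred.
At equilibrium E = 0, so the Nernst equation gives ln K = nFE°/RT = (2)(96485)(0.43)/((8.314)(298)) = 33.49.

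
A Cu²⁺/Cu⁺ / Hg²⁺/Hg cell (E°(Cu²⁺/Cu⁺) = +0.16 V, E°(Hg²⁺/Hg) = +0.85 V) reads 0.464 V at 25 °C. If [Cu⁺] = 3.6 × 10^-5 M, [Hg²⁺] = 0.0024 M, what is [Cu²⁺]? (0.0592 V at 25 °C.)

From the Nernst equation, log Q = n(E° − E)/0.0592 = 2(0.69 − 0.464)/0.0592 = 7.635, so Q = 4.32 × 10^7.
With Q = [Cu²⁺]^2/([Cu⁺]^2·[Hg²⁺]) and the known concentrations, [Cu²⁺]^2 in the numerator gives [Cu²⁺] = 0.012 M.

0.012 M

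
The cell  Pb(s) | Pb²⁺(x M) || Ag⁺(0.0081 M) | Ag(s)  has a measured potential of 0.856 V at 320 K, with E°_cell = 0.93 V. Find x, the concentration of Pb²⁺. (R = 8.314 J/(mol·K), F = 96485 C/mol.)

From the Nernst equation, ln Q = nF(E° − E)/RT = 2×96485×(0.93 − 0.856)/(8.314×320) = 5.367, so Q = 214.
With Q = [Pb²⁺]/[Ag⁺]^2 and the known concentrations, [Pb²⁺] in the numerator gives [Pb²⁺] = 0.014 M.

0.014 M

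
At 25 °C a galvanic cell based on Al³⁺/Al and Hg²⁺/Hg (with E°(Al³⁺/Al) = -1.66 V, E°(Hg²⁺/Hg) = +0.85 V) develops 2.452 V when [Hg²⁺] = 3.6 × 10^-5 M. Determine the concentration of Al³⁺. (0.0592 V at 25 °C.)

1.9 × 10^-4 M

From the Nernst equation, log Q = n(E° − E)/0.0592 = 6(2.51 − 2.452)/0.0592 = 5.878, so Q = 7.56 × 10^5.
With Q = [Al³⁺]^2/[Hg²⁺]^3 and the known concentrations, [Al³⁺]^2 in the numerator gives [Al³⁺] = 1.9 × 10^-4 M.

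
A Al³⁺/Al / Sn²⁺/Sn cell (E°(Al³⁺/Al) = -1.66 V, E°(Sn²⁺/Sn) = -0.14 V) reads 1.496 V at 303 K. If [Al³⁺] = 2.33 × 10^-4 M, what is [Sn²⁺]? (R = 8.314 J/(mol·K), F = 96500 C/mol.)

From the Nernst equation, ln Q = nF(E° − E)/RT = 6×96500×(1.52 − 1.496)/(8.314×303) = 5.516, so Q = 249.
With Q = [Al³⁺]^2/[Sn²⁺]^3 and the known concentrations, [Sn²⁺]^3 in the denominator gives [Sn²⁺] = 6 × 10^-4 M.

6 × 10^-4 M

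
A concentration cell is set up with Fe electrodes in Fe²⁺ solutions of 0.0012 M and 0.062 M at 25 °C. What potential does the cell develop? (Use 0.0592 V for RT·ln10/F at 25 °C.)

Both half-cells are Fe²⁺/Fe, so E°_cell = 0. The concentrated side is the cathode; the cell reaction moves Fe²⁺ from high to low concentration with n = 2.
Q = [Fe²⁺]_dilute/[Fe²⁺]_conc = 0.0012/0.062 = 0.0194.
E = 0 − (0.0592/2) log Q = −(0.0592/2)(-1.713) = 0.0507 V.

0.051 V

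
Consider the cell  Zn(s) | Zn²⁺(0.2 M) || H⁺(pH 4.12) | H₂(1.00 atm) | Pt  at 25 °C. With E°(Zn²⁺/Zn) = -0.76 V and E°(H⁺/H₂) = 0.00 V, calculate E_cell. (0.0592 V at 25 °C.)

The hydrogen couple is the cathode, so E°_cell = 0.76 V; n = 2.
[H⁺] = 10^(−4.12) = 7.6 × 10^-5 M, and Q = [Zn²⁺]·P(H₂) / [H⁺]^2 = 3.48 × 10^7.
E = E° − (0.0592/2) log Q = 0.76 − (0.0592/2)(7.541) = 0.537 V.

0.54 V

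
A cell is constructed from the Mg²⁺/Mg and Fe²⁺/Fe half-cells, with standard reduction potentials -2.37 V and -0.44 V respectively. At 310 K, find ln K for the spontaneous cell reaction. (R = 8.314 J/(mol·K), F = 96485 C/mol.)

ln K = 144.5

E°_cell = -0.44 − (-2.37) = 1.93 V, with n = 2 electrons transferred.
At equilibrium E = 0, so the Nernst equation gives ln K = nFE°/RT = (2)(96485)(1.93)/((8.314)(310)) = 144.50.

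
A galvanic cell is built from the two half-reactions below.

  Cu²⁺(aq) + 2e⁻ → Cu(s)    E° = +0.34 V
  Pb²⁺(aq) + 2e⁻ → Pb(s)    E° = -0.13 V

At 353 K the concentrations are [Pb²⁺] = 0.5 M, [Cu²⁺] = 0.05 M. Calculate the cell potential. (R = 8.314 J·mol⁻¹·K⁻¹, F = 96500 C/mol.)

The Cu²⁺/Cu couple has the higher reduction potential and acts as the cathode, so E°_cell = +0.34 − (-0.13) = 0.47 V.
Balancing electrons gives n = 2; the reaction quotient is Q = [Pb²⁺]/[Cu²⁺] = 10.0.
E = E° − (RT/nF) ln Q = 0.47 − (8.314×353)/(2×96500) × (2.303) = 0.470 − 0.035 = 0.435 V.

0.435 V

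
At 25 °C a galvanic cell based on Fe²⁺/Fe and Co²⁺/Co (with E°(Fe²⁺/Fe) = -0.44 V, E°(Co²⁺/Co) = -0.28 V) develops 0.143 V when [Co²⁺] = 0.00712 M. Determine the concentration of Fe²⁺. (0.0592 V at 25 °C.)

0.027 M

From the Nernst equation, log Q = n(E° − E)/0.0592 = 2(0.16 − 0.143)/0.0592 = 0.574, so Q = 3.75.
With Q = [Fe²⁺]/[Co²⁺] and the known concentrations, [Fe²⁺] in the numerator gives [Fe²⁺] = 0.027 M.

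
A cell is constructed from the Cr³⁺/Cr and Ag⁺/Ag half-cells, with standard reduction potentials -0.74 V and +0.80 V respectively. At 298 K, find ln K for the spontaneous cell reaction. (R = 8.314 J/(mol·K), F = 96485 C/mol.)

E°_cell = +0.80 − (-0.74) = 1.54 V, with n = 3 electrons transferred.
At equilibrium E = 0, so the Nernst equation gives ln K = nFE°/RT = (3)(96485)(1.54)/((8.314)(298)) = 179.92.

ln K = 179.9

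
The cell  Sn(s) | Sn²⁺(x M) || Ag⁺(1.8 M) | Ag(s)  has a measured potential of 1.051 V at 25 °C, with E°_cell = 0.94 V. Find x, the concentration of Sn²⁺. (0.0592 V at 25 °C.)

From the Nernst equation, log Q = n(E° − E)/0.0592 = 2(0.94 − 1.051)/0.0592 = -3.750, so Q = 1.78 × 10^-4.
With Q = [Sn²⁺]/[Ag⁺]^2 and the known concentrations, [Sn²⁺] in the numerator gives [Sn²⁺] = 5.8 × 10^-4 M.

5.8 × 10^-4 M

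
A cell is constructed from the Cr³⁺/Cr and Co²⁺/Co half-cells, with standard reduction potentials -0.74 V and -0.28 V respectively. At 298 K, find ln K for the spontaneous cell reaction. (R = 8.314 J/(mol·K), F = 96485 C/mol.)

E°_cell = -0.28 − (-0.74) = 0.46 V, with n = 6 electrons transferred.
At equilibrium E = 0, so the Nernst equation gives ln K = nFE°/RT = (6)(96485)(0.46)/((8.314)(298)) = 107.48.

ln K = 107.5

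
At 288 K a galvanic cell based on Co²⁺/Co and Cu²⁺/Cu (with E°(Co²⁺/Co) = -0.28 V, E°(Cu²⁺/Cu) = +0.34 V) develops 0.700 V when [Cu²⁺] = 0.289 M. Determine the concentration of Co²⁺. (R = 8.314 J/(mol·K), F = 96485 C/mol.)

4.6 × 10^-4 M

From the Nernst equation, ln Q = nF(E° − E)/RT = 2×96485×(0.62 − 0.700)/(8.314×288) = -6.447, so Q = 0.00158.
With Q = [Co²⁺]/[Cu²⁺] and the known concentrations, [Co²⁺] in the numerator gives [Co²⁺] = 4.6 × 10^-4 M.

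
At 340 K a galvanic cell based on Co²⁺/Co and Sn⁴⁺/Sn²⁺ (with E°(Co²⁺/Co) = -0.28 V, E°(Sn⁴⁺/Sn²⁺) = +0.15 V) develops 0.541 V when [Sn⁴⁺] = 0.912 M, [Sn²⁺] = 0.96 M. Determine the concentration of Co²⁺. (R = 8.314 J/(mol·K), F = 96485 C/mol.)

4.9 × 10^-4 M

From the Nernst equation, ln Q = nF(E° − E)/RT = 2×96485×(0.43 − 0.541)/(8.314×340) = -7.577, so Q = 5.12 × 10^-4.
With Q = [Co²⁺]·[Sn²⁺]/[Sn⁴⁺] and the known concentrations, [Co²⁺] in the numerator gives [Co²⁺] = 4.9 × 10^-4 M.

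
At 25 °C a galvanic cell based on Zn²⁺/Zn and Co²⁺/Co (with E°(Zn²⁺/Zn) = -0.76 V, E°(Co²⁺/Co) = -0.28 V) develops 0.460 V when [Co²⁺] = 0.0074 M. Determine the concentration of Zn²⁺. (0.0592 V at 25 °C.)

0.035 M

From the Nernst equation, log Q = n(E° − E)/0.0592 = 2(0.48 − 0.460)/0.0592 = 0.676, so Q = 4.74.
With Q = [Zn²⁺]/[Co²⁺] and the known concentrations, [Zn²⁺] in the numerator gives [Zn²⁺] = 0.035 M.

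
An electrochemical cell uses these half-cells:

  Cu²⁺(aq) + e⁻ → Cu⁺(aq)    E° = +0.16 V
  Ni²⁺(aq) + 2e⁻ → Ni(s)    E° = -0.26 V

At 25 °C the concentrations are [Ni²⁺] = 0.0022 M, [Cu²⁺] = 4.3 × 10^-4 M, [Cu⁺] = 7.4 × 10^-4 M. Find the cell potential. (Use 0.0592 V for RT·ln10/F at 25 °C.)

The Cu²⁺/Cu⁺ couple has the higher reduction potential and acts as the cathode, so E°_cell = +0.16 − (-0.26) = 0.42 V.
Balancing electrons gives n = 2; the reaction quotient is Q = [Ni²⁺]·[Cu⁺]^2/[Cu²⁺]^2 = 0.00652.
At 25 °C, E = E° − (0.0592/n) log Q = 0.42 − (0.0592/2)(-2.186) = 0.420 + 0.065 = 0.485 V.

0.485 V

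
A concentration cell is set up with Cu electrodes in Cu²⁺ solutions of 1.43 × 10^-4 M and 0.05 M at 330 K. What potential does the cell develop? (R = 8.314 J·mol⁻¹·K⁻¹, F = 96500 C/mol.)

Both half-cells are Cu²⁺/Cu, so E°_cell = 0. The concentrated side is the cathode; the cell reaction moves Cu²⁺ from high to low concentration with n = 2.
Q = [Cu²⁺]_dilute/[Cu²⁺]_conc = 1.43 × 10^-4/0.05 = 0.00286.
E = 0 − (RT/nF) ln Q = −((8.314×330)/(2×96500))(-5.857) = 0.0833 V.

0.083 V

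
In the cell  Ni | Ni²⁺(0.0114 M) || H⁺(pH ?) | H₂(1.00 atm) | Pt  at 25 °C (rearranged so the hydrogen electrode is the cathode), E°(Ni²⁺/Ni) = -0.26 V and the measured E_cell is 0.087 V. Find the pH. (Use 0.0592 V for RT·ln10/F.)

E°_cell = 0.26 V and n = 2.
log Q = n(E° − E)/0.0592 = 2×(0.26 − 0.087)/0.0592 = 5.845.
With Q = [Ni²⁺]·P(H₂) / [H⁺]^2, solving for [H⁺] gives log[H⁺] = -3.894, so pH = 3.89.

pH = 3.89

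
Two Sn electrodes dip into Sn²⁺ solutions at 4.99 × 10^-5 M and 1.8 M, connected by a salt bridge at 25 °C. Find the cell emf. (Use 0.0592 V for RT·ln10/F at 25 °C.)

0.13 V

Both half-cells are Sn²⁺/Sn, so E°_cell = 0. The concentrated side is the cathode; the cell reaction moves Sn²⁺ from high to low concentration with n = 2.
Q = [Sn²⁺]_dilute/[Sn²⁺]_conc = 4.99 × 10^-5/1.8 = 2.77 × 10^-5.
E = 0 − (0.0592/2) log Q = −(0.0592/2)(-4.557) = 0.1349 V.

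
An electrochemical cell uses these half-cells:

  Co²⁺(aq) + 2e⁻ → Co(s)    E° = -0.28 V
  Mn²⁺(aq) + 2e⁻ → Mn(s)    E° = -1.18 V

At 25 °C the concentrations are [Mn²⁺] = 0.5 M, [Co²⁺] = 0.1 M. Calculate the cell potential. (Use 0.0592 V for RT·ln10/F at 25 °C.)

0.879 V

The Co²⁺/Co couple has the higher reduction potential and acts as the cathode, so E°_cell = -0.28 − (-1.18) = 0.90 V.
Balancing electrons gives n = 2; the reaction quotient is Q = [Mn²⁺]/[Co²⁺] = 5.00.
At 25 °C, E = E° − (0.0592/n) log Q = 0.90 − (0.0592/2)(0.699) = 0.900 − 0.021 = 0.879 V.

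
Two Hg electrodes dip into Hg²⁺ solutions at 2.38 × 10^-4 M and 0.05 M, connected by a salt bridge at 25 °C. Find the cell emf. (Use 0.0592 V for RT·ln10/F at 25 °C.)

0.069 V

Both half-cells are Hg²⁺/Hg, so E°_cell = 0. The concentrated side is the cathode; the cell reaction moves Hg²⁺ from high to low concentration with n = 2.
Q = [Hg²⁺]_dilute/[Hg²⁺]_conc = 2.38 × 10^-4/0.05 = 0.00476.
E = 0 − (0.0592/2) log Q = −(0.0592/2)(-2.322) = 0.0687 V.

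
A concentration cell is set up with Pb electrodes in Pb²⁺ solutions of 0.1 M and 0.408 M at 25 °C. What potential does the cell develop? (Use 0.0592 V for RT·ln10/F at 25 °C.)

0.018 V

Both half-cells are Pb²⁺/Pb, so E°_cell = 0. The concentrated side is the cathode; the cell reaction moves Pb²⁺ from high to low concentration with n = 2.
Q = [Pb²⁺]_dilute/[Pb²⁺]_conc = 0.1/0.408 = 0.245.
E = 0 − (0.0592/2) log Q = −(0.0592/2)(-0.611) = 0.0181 V.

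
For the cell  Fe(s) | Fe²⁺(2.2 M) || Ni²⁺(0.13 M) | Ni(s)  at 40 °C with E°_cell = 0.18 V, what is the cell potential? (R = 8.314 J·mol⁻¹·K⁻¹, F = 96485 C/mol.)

Balancing electrons gives n = 2; the reaction quotient is Q = [Fe²⁺]/[Ni²⁺] = 16.9.
E = E° − (RT/nF) ln Q = 0.18 − (8.314×313)/(2×96485) × (2.829) = 0.180 − 0.038 = 0.142 V.

0.142 V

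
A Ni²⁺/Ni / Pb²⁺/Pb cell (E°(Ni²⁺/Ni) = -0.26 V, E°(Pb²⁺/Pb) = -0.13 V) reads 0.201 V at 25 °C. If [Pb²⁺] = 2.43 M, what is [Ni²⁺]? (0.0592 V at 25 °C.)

From the Nernst equation, log Q = n(E° − E)/0.0592 = 2(0.13 − 0.201)/0.0592 = -2.399, so Q = 0.00399.
With Q = [Ni²⁺]/[Pb²⁺] and the known concentrations, [Ni²⁺] in the numerator gives [Ni²⁺] = 0.0097 M.

0.0097 M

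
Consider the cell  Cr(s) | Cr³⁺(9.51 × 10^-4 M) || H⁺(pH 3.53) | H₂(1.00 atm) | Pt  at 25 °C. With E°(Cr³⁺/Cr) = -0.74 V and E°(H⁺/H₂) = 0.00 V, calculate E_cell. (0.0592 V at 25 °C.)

0.59 V

The hydrogen couple is the cathode, so E°_cell = 0.74 V; n = 6.
[H⁺] = 10^(−3.53) = 3 × 10^-4 M, and Q = [Cr³⁺]^2·P(H₂)^3 / [H⁺]^6 = 1.37 × 10^15.
E = E° − (0.0592/6) log Q = 0.74 − (0.0592/6)(15.136) = 0.591 V.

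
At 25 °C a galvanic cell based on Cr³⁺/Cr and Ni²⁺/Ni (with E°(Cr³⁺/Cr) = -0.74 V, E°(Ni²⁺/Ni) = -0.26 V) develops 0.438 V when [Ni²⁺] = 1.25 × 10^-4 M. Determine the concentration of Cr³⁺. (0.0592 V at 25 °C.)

1.9 × 10^-4 M

From the Nernst equation, log Q = n(E° − E)/0.0592 = 6(0.48 − 0.438)/0.0592 = 4.257, so Q = 1.81 × 10^4.
With Q = [Cr³⁺]^2/[Ni²⁺]^3 and the known concentrations, [Cr³⁺]^2 in the numerator gives [Cr³⁺] = 1.9 × 10^-4 M.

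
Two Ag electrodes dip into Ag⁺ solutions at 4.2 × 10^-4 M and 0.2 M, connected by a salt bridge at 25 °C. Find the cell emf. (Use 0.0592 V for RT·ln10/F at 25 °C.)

Both half-cells are Ag⁺/Ag, so E°_cell = 0. The concentrated side is the cathode; the cell reaction moves Ag⁺ from high to low concentration with n = 1.
Q = [Ag⁺]_dilute/[Ag⁺]_conc = 4.2 × 10^-4/0.2 = 0.00210.
E = 0 − (0.0592/1) log Q = −(0.0592/1)(-2.678) = 0.1585 V.

0.16 V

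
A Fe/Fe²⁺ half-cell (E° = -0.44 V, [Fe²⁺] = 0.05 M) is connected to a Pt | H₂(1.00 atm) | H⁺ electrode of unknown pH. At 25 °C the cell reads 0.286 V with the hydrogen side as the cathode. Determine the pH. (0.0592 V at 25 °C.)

pH = 3.25

E°_cell = 0.44 V and n = 2.
log Q = n(E° − E)/0.0592 = 2×(0.44 − 0.286)/0.0592 = 5.203.
With Q = [Fe²⁺]·P(H₂) / [H⁺]^2, solving for [H⁺] gives log[H⁺] = -3.252, so pH = 3.25.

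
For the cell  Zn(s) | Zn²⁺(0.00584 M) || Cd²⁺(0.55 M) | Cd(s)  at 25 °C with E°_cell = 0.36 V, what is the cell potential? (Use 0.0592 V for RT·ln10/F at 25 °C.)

Balancing electrons gives n = 2; the reaction quotient is Q = [Zn²⁺]/[Cd²⁺] = 0.0106.
At 25 °C, E = E° − (0.0592/n) log Q = 0.36 − (0.0592/2)(-1.974) = 0.360 + 0.058 = 0.418 V.

0.418 V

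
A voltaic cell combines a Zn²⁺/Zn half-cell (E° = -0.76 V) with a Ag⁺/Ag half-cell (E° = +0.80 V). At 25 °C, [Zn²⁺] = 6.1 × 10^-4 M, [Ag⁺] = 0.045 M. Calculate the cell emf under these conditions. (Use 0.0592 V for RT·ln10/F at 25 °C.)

The Ag⁺/Ag couple has the higher reduction potential and acts as the cathode, so E°_cell = +0.80 − (-0.76) = 1.56 V.
Balancing electrons gives n = 2; the reaction quotient is Q = [Zn²⁺]/[Ag⁺]^2 = 0.301.
At 25 °C, E = E° − (0.0592/n) log Q = 1.56 − (0.0592/2)(-0.521) = 1.560 + 0.015 = 1.575 V.

1.58 V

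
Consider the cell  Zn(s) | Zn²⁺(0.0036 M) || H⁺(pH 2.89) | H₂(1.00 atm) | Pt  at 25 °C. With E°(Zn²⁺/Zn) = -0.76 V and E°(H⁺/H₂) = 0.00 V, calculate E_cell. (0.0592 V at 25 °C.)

0.66 V

The hydrogen couple is the cathode, so E°_cell = 0.76 V; n = 2.
[H⁺] = 10^(−2.89) = 0.0013 M, and Q = [Zn²⁺]·P(H₂) / [H⁺]^2 = 2170.
E = E° − (0.0592/2) log Q = 0.76 − (0.0592/2)(3.336) = 0.661 V.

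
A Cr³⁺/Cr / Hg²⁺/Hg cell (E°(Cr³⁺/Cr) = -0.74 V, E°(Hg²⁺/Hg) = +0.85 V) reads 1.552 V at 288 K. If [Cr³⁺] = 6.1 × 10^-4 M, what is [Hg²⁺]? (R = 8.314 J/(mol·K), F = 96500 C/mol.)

3.4 × 10^-4 M

From the Nernst equation, ln Q = nF(E° − E)/RT = 6×96500×(1.59 − 1.552)/(8.314×288) = 9.189, so Q = 9790.
With Q = [Cr³⁺]^2/[Hg²⁺]^3 and the known concentrations, [Hg²⁺]^3 in the denominator gives [Hg²⁺] = 3.4 × 10^-4 M.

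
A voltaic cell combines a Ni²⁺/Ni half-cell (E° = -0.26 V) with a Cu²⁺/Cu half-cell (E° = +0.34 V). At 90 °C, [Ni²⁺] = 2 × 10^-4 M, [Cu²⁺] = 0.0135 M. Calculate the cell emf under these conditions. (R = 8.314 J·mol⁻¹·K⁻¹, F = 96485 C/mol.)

0.666 V

The Cu²⁺/Cu couple has the higher reduction potential and acts as the cathode, so E°_cell = +0.34 − (-0.26) = 0.60 V.
Balancing electrons gives n = 2; the reaction quotient is Q = [Ni²⁺]/[Cu²⁺] = 0.0148.
E = E° − (RT/nF) ln Q = 0.60 − (8.314×363)/(2×96485) × (-4.212) = 0.600 + 0.066 = 0.666 V.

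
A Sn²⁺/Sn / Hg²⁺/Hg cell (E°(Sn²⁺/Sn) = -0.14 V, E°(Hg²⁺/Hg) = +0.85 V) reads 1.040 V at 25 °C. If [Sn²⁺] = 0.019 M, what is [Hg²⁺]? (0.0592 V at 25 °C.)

0.93 M

From the Nernst equation, log Q = n(E° − E)/0.0592 = 2(0.99 − 1.040)/0.0592 = -1.689, so Q = 0.0205.
With Q = [Sn²⁺]/[Hg²⁺] and the known concentrations, [Hg²⁺] in the denominator gives [Hg²⁺] = 0.93 M.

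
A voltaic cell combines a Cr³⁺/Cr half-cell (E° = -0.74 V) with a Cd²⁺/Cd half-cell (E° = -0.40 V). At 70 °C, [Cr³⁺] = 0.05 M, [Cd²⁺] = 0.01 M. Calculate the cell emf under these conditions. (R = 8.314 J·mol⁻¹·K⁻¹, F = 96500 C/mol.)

The Cd²⁺/Cd couple has the higher reduction potential and acts as the cathode, so E°_cell = -0.40 − (-0.74) = 0.34 V.
Balancing electrons gives n = 6; the reaction quotient is Q = [Cr³⁺]^2/[Cd²⁺]^3 = 2500.
E = E° − (RT/nF) ln Q = 0.34 − (8.314×343)/(6×96500) × (7.824) = 0.340 − 0.039 = 0.301 V.

0.301 V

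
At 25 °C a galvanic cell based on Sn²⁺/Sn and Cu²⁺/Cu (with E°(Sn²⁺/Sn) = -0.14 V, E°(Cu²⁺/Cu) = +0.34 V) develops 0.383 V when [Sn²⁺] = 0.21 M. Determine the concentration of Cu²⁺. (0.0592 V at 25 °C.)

1.1 × 10^-4 M

From the Nernst equation, log Q = n(E° − E)/0.0592 = 2(0.48 − 0.383)/0.0592 = 3.277, so Q = 1890.
With Q = [Sn²⁺]/[Cu²⁺] and the known concentrations, [Cu²⁺] in the denominator gives [Cu²⁺] = 1.1 × 10^-4 M.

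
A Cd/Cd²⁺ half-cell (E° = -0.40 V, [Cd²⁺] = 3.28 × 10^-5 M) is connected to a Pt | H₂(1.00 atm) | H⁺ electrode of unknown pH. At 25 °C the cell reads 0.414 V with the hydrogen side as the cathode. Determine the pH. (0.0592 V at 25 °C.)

E°_cell = 0.40 V and n = 2.
log Q = n(E° − E)/0.0592 = 2×(0.40 − 0.414)/0.0592 = -0.473.
With Q = [Cd²⁺]·P(H₂) / [H⁺]^2, solving for [H⁺] gives log[H⁺] = -2.006, so pH = 2.01.

pH = 2.01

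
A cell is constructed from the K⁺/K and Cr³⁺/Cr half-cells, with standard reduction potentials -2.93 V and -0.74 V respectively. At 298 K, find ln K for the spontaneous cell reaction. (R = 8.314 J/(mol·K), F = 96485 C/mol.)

E°_cell = -0.74 − (-2.93) = 2.19 V, with n = 3 electrons transferred.
At equilibrium E = 0, so the Nernst equation gives ln K = nFE°/RT = (3)(96485)(2.19)/((8.314)(298)) = 255.86.

ln K = 255.9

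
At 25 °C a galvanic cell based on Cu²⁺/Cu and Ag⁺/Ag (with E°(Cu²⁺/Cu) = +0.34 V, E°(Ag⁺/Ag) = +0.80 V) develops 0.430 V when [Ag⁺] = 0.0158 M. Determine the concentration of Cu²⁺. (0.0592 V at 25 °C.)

From the Nernst equation, log Q = n(E° − E)/0.0592 = 2(0.46 − 0.430)/0.0592 = 1.014, so Q = 10.3.
With Q = [Cu²⁺]/[Ag⁺]^2 and the known concentrations, [Cu²⁺] in the numerator gives [Cu²⁺] = 0.0026 M.

0.0026 M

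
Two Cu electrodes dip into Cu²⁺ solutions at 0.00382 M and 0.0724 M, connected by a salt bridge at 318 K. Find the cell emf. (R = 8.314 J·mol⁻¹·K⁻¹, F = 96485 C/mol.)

0.040 V

Both half-cells are Cu²⁺/Cu, so E°_cell = 0. The concentrated side is the cathode; the cell reaction moves Cu²⁺ from high to low concentration with n = 2.
Q = [Cu²⁺]_dilute/[Cu²⁺]_conc = 0.00382/0.0724 = 0.0528.
E = 0 − (RT/nF) ln Q = −((8.314×318)/(2×96485))(-2.942) = 0.0403 V.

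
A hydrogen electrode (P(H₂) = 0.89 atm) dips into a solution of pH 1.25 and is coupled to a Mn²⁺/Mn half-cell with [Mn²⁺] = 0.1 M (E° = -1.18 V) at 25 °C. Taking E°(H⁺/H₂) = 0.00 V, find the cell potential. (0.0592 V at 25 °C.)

1.14 V

The hydrogen couple is the cathode, so E°_cell = 1.18 V; n = 2.
[H⁺] = 10^(−1.25) = 0.056 M, and Q = [Mn²⁺]·P(H₂) / [H⁺]^2 = 28.1.
E = E° − (0.0592/2) log Q = 1.18 − (0.0592/2)(1.449) = 1.137 V.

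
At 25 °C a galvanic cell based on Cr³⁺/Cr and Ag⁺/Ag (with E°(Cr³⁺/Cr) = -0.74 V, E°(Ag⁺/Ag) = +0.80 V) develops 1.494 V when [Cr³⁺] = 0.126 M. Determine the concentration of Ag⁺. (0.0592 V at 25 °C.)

From the Nernst equation, log Q = n(E° − E)/0.0592 = 3(1.54 − 1.494)/0.0592 = 2.331, so Q = 214.
With Q = [Cr³⁺]/[Ag⁺]^3 and the known concentrations, [Ag⁺]^3 in the denominator gives [Ag⁺] = 0.084 M.

0.084 M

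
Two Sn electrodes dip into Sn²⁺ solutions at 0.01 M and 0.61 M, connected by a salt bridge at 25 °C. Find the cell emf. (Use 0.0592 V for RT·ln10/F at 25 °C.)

0.053 V

Both half-cells are Sn²⁺/Sn, so E°_cell = 0. The concentrated side is the cathode; the cell reaction moves Sn²⁺ from high to low concentration with n = 2.
Q = [Sn²⁺]_dilute/[Sn²⁺]_conc = 0.01/0.61 = 0.0164.
E = 0 − (0.0592/2) log Q = −(0.0592/2)(-1.785) = 0.0528 V.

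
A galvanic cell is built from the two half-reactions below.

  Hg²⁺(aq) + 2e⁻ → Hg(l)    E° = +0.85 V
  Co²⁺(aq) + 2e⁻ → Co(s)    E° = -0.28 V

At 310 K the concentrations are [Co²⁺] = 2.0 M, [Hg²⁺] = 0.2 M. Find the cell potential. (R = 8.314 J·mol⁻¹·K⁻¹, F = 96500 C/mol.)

The Hg²⁺/Hg couple has the higher reduction potential and acts as the cathode, so E°_cell = +0.85 − (-0.28) = 1.13 V.
Balancing electrons gives n = 2; the reaction quotient is Q = [Co²⁺]/[Hg²⁺] = 10.0.
E = E° − (RT/nF) ln Q = 1.13 − (8.314×310)/(2×96500) × (2.303) = 1.130 − 0.031 = 1.099 V.

1.10 V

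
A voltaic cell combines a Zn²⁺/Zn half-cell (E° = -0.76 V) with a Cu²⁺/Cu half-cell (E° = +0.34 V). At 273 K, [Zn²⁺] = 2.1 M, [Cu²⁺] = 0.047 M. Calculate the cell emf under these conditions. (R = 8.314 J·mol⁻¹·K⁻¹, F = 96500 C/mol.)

The Cu²⁺/Cu couple has the higher reduction potential and acts as the cathode, so E°_cell = +0.34 − (-0.76) = 1.10 V.
Balancing electrons gives n = 2; the reaction quotient is Q = [Zn²⁺]/[Cu²⁺] = 44.7.
E = E° − (RT/nF) ln Q = 1.10 − (8.314×273)/(2×96500) × (3.800) = 1.100 − 0.045 = 1.055 V.

1.06 V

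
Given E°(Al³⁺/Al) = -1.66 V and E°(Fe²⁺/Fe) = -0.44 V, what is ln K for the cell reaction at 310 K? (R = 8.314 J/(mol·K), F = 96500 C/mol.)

E°_cell = -0.44 − (-1.66) = 1.22 V, with n = 6 electrons transferred.
At equilibrium E = 0, so the Nernst equation gives ln K = nFE°/RT = (6)(96500)(1.22)/((8.314)(310)) = 274.07.

ln K = 274.1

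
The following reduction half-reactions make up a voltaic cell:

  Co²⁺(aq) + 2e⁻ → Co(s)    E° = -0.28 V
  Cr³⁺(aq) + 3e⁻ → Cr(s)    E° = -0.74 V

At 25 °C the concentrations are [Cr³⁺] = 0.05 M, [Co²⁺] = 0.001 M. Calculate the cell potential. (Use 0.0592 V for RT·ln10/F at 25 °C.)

0.397 V

The Co²⁺/Co couple has the higher reduction potential and acts as the cathode, so E°_cell = -0.28 − (-0.74) = 0.46 V.
Balancing electrons gives n = 6; the reaction quotient is Q = [Cr³⁺]^2/[Co²⁺]^3 = 2.5 × 10^6.
At 25 °C, E = E° − (0.0592/n) log Q = 0.46 − (0.0592/6)(6.398) = 0.460 − 0.063 = 0.397 V.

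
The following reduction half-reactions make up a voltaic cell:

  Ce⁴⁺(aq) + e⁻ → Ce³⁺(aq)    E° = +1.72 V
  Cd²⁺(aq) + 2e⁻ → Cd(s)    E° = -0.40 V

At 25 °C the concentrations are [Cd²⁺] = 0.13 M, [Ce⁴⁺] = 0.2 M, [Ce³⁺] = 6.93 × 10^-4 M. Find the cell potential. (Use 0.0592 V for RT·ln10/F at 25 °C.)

2.29 V

The Ce⁴⁺/Ce³⁺ couple has the higher reduction potential and acts as the cathode, so E°_cell = +1.72 − (-0.40) = 2.12 V.
Balancing electrons gives n = 2; the reaction quotient is Q = [Cd²⁺]·[Ce³⁺]^2/[Ce⁴⁺]^2 = 1.56 × 10^-6.
At 25 °C, E = E° − (0.0592/n) log Q = 2.12 − (0.0592/2)(-5.807) = 2.120 + 0.172 = 2.292 V.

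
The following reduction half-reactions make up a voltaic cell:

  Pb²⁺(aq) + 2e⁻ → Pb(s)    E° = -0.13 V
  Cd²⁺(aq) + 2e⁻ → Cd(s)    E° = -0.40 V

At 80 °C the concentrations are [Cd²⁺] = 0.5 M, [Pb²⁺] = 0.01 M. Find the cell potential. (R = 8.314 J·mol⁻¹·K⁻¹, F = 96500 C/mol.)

0.211 V

The Pb²⁺/Pb couple has the higher reduction potential and acts as the cathode, so E°_cell = -0.13 − (-0.40) = 0.27 V.
Balancing electrons gives n = 2; the reaction quotient is Q = [Cd²⁺]/[Pb²⁺] = 50.0.
E = E° − (RT/nF) ln Q = 0.27 − (8.314×353)/(2×96500) × (3.912) = 0.270 − 0.059 = 0.211 V.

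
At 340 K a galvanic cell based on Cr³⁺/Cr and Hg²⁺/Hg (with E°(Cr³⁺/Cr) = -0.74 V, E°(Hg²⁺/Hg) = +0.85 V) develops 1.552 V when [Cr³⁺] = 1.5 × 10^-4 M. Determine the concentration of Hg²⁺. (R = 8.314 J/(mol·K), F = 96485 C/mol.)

From the Nernst equation, ln Q = nF(E° − E)/RT = 6×96485×(1.59 − 1.552)/(8.314×340) = 7.782, so Q = 2400.
With Q = [Cr³⁺]^2/[Hg²⁺]^3 and the known concentrations, [Hg²⁺]^3 in the denominator gives [Hg²⁺] = 2.1 × 10^-4 M.

2.1 × 10^-4 M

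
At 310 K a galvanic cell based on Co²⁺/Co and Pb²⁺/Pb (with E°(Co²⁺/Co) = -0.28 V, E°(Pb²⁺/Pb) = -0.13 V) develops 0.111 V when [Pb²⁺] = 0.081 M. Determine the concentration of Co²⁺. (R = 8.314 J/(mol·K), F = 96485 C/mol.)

From the Nernst equation, ln Q = nF(E° − E)/RT = 2×96485×(0.15 − 0.111)/(8.314×310) = 2.920, so Q = 18.5.
With Q = [Co²⁺]/[Pb²⁺] and the known concentrations, [Co²⁺] in the numerator gives [Co²⁺] = 1.5 M.

1.5 M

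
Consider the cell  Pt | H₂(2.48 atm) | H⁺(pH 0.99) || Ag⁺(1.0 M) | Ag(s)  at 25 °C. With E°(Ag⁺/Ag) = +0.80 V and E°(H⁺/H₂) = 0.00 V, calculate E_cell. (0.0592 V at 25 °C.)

The Ag⁺/Ag couple is the cathode, so E°_cell = 0.80 V; n = 2.
[H⁺] = 10^(−0.99) = 0.10 M, and Q = [H⁺]^2 / ([Ag⁺]^2·P(H₂)) = 0.00422.
E = E° − (0.0592/2) log Q = 0.80 − (0.0592/2)(-2.374) = 0.870 V.

0.87 V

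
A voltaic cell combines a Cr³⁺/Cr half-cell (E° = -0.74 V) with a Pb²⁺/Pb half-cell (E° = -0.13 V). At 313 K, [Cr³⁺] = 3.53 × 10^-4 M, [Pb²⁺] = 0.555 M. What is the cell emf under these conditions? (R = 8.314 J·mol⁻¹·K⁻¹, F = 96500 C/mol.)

0.674 V

The Pb²⁺/Pb couple has the higher reduction potential and acts as the cathode, so E°_cell = -0.13 − (-0.74) = 0.61 V.
Balancing electrons gives n = 6; the reaction quotient is Q = [Cr³⁺]^2/[Pb²⁺]^3 = 7.29 × 10^-7.
E = E° − (RT/nF) ln Q = 0.61 − (8.314×313)/(6×96500) × (-14.132) = 0.610 + 0.064 = 0.674 V.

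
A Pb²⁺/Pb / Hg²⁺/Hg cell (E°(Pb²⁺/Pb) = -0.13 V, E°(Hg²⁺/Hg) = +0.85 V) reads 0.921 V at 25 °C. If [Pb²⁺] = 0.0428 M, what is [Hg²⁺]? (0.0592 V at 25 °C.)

4.3 × 10^-4 M

From the Nernst equation, log Q = n(E° − E)/0.0592 = 2(0.98 − 0.921)/0.0592 = 1.993, so Q = 98.5.
With Q = [Pb²⁺]/[Hg²⁺] and the known concentrations, [Hg²⁺] in the denominator gives [Hg²⁺] = 4.3 × 10^-4 M.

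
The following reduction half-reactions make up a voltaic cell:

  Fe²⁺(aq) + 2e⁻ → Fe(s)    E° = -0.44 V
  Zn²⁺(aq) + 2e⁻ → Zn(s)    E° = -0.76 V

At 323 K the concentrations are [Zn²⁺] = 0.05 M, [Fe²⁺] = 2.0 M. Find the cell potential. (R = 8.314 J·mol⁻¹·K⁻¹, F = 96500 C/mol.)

0.371 V

The Fe²⁺/Fe couple has the higher reduction potential and acts as the cathode, so E°_cell = -0.44 − (-0.76) = 0.32 V.
Balancing electrons gives n = 2; the reaction quotient is Q = [Zn²⁺]/[Fe²⁺] = 0.0250.
E = E° − (RT/nF) ln Q = 0.32 − (8.314×323)/(2×96500) × (-3.689) = 0.320 + 0.051 = 0.371 V.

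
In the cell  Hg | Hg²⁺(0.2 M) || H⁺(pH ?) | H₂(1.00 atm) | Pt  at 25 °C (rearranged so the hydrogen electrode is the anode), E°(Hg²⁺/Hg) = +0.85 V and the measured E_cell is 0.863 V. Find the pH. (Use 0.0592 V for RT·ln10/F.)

pH = 0.57

E°_cell = 0.85 V and n = 2.
log Q = n(E° − E)/0.0592 = 2×(0.85 − 0.863)/0.0592 = -0.439.
With Q = [H⁺]^2 / ([Hg²⁺]·P(H₂)), solving for [H⁺] gives log[H⁺] = -0.569, so pH = 0.57.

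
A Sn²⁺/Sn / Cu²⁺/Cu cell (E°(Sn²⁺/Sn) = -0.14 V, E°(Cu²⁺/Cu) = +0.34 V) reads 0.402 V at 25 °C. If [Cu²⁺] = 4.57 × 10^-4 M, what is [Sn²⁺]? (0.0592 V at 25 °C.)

0.2 M

From the Nernst equation, log Q = n(E° − E)/0.0592 = 2(0.48 − 0.402)/0.0592 = 2.635, so Q = 432.
With Q = [Sn²⁺]/[Cu²⁺] and the known concentrations, [Sn²⁺] in the numerator gives [Sn²⁺] = 0.2 M.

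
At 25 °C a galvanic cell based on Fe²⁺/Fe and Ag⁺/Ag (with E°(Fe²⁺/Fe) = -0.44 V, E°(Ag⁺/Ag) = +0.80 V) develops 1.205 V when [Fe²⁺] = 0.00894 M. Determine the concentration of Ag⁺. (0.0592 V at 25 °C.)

From the Nernst equation, log Q = n(E° − E)/0.0592 = 2(1.24 − 1.205)/0.0592 = 1.182, so Q = 15.2.
With Q = [Fe²⁺]/[Ag⁺]^2 and the known concentrations, [Ag⁺]^2 in the denominator gives [Ag⁺] = 0.024 M.

0.024 M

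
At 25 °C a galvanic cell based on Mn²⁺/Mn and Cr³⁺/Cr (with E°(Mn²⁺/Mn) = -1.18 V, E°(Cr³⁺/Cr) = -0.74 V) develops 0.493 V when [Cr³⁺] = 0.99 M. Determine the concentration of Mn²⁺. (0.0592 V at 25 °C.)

0.016 M

From the Nernst equation, log Q = n(E° − E)/0.0592 = 6(0.44 − 0.493)/0.0592 = -5.372, so Q = 4.25 × 10^-6.
With Q = [Mn²⁺]^3/[Cr³⁺]^2 and the known concentrations, [Mn²⁺]^3 in the numerator gives [Mn²⁺] = 0.016 M.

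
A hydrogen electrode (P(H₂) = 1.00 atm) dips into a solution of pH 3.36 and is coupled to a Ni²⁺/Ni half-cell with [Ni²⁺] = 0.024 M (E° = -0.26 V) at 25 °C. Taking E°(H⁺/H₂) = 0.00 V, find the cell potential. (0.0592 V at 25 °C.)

The hydrogen couple is the cathode, so E°_cell = 0.26 V; n = 2.
[H⁺] = 10^(−3.36) = 4.4 × 10^-4 M, and Q = [Ni²⁺]·P(H₂) / [H⁺]^2 = 1.26 × 10^5.
E = E° − (0.0592/2) log Q = 0.26 − (0.0592/2)(5.100) = 0.109 V.

0.11 V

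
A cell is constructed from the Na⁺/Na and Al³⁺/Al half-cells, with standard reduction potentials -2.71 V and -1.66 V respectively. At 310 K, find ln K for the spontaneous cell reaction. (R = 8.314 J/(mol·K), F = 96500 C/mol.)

ln K = 117.9

E°_cell = -1.66 − (-2.71) = 1.05 V, with n = 3 electrons transferred.
At equilibrium E = 0, so the Nernst equation gives ln K = nFE°/RT = (3)(96500)(1.05)/((8.314)(310)) = 117.94.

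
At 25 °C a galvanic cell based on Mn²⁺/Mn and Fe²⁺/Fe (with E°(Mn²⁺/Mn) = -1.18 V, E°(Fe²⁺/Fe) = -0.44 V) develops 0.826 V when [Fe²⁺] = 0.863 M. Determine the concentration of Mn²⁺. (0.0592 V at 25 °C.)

From the Nernst equation, log Q = n(E° − E)/0.0592 = 2(0.74 − 0.826)/0.0592 = -2.905, so Q = 0.00124.
With Q = [Mn²⁺]/[Fe²⁺] and the known concentrations, [Mn²⁺] in the numerator gives [Mn²⁺] = 0.0011 M.

0.0011 M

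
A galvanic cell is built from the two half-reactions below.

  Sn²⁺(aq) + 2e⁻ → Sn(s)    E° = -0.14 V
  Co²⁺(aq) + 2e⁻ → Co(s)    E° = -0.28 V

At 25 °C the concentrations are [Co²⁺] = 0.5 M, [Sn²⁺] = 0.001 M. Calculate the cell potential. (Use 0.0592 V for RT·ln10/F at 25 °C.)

0.060 V

The Sn²⁺/Sn couple has the higher reduction potential and acts as the cathode, so E°_cell = -0.14 − (-0.28) = 0.14 V.
Balancing electrons gives n = 2; the reaction quotient is Q = [Co²⁺]/[Sn²⁺] = 500.
At 25 °C, E = E° − (0.0592/n) log Q = 0.14 − (0.0592/2)(2.699) = 0.140 − 0.080 = 0.060 V.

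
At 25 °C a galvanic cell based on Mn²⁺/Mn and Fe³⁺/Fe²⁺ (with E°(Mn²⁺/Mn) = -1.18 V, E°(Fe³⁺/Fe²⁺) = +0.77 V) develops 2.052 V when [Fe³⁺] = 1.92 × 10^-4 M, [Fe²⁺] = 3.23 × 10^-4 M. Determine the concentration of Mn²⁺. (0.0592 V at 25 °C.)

1.3 × 10^-4 M

From the Nernst equation, log Q = n(E° − E)/0.0592 = 2(1.95 − 2.052)/0.0592 = -3.446, so Q = 3.58 × 10^-4.
With Q = [Mn²⁺]·[Fe²⁺]^2/[Fe³⁺]^2 and the known concentrations, [Mn²⁺] in the numerator gives [Mn²⁺] = 1.3 × 10^-4 M.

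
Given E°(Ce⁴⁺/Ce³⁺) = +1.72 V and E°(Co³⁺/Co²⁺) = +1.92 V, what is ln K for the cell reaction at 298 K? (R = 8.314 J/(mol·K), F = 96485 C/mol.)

ln K = 7.8

E°_cell = +1.92 − (+1.72) = 0.20 V, with n = 1 electron transferred.
At equilibrium E = 0, so the Nernst equation gives ln K = nFE°/RT = (1)(96485)(0.20)/((8.314)(298)) = 7.79.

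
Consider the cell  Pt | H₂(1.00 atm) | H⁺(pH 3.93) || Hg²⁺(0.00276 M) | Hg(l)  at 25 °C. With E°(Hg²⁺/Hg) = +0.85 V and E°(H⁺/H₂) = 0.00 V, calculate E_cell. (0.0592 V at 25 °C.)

1.01 V

The Hg²⁺/Hg couple is the cathode, so E°_cell = 0.85 V; n = 2.
[H⁺] = 10^(−3.93) = 1.2 × 10^-4 M, and Q = [H⁺]^2 / ([Hg²⁺]·P(H₂)) = 5 × 10^-6.
E = E° − (0.0592/2) log Q = 0.85 − (0.0592/2)(-5.301) = 1.007 V.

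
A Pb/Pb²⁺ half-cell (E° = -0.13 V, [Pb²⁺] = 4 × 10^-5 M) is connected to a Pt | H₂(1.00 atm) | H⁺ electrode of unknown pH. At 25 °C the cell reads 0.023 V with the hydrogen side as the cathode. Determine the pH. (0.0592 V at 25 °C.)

E°_cell = 0.13 V and n = 2.
log Q = n(E° − E)/0.0592 = 2×(0.13 − 0.023)/0.0592 = 3.615.
With Q = [Pb²⁺]·P(H₂) / [H⁺]^2, solving for [H⁺] gives log[H⁺] = -4.006, so pH = 4.01.

pH = 4.01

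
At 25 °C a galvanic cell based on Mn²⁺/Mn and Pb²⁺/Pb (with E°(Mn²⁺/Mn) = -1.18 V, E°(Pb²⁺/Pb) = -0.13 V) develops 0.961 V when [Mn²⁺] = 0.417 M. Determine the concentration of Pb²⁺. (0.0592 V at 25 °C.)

From the Nernst equation, log Q = n(E° − E)/0.0592 = 2(1.05 − 0.961)/0.0592 = 3.007, so Q = 1020.
With Q = [Mn²⁺]/[Pb²⁺] and the known concentrations, [Pb²⁺] in the denominator gives [Pb²⁺] = 4.1 × 10^-4 M.

4.1 × 10^-4 M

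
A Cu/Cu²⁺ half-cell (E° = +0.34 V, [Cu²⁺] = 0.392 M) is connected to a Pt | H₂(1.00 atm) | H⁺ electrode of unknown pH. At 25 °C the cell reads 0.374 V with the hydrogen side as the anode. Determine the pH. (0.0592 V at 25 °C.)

E°_cell = 0.34 V and n = 2.
log Q = n(E° − E)/0.0592 = 2×(0.34 − 0.374)/0.0592 = -1.149.
With Q = [H⁺]^2 / ([Cu²⁺]·P(H₂)), solving for [H⁺] gives log[H⁺] = -0.778, so pH = 0.78.

pH = 0.78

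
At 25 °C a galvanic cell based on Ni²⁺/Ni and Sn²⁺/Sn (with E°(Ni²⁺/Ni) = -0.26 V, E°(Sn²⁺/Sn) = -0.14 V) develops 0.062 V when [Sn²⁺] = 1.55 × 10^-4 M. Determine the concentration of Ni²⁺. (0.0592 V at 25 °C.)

0.014 M

From the Nernst equation, log Q = n(E° − E)/0.0592 = 2(0.12 − 0.062)/0.0592 = 1.959, so Q = 91.1.
With Q = [Ni²⁺]/[Sn²⁺] and the known concentrations, [Ni²⁺] in the numerator gives [Ni²⁺] = 0.014 M.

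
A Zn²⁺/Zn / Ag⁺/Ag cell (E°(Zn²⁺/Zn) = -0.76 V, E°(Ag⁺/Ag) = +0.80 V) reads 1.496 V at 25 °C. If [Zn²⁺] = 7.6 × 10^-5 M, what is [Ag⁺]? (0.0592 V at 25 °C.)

7.2 × 10^-4 M

From the Nernst equation, log Q = n(E° − E)/0.0592 = 2(1.56 − 1.496)/0.0592 = 2.162, so Q = 145.
With Q = [Zn²⁺]/[Ag⁺]^2 and the known concentrations, [Ag⁺]^2 in the denominator gives [Ag⁺] = 7.2 × 10^-4 M.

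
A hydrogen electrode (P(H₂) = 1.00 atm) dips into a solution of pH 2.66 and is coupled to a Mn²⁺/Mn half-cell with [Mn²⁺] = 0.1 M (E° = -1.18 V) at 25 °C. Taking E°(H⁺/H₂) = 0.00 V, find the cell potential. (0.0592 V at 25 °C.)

1.05 V

The hydrogen couple is the cathode, so E°_cell = 1.18 V; n = 2.
[H⁺] = 10^(−2.66) = 0.0022 M, and Q = [Mn²⁺]·P(H₂) / [H⁺]^2 = 2.09 × 10^4.
E = E° − (0.0592/2) log Q = 1.18 − (0.0592/2)(4.320) = 1.052 V.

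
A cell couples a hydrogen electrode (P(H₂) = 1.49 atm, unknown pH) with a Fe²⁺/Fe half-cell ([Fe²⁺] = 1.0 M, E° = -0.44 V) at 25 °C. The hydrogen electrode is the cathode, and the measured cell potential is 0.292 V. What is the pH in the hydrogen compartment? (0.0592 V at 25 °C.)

pH = 2.41

E°_cell = 0.44 V and n = 2.
log Q = n(E° − E)/0.0592 = 2×(0.44 − 0.292)/0.0592 = 5.000.
With Q = [Fe²⁺]·P(H₂) / [H⁺]^2, solving for [H⁺] gives log[H⁺] = -2.413, so pH = 2.41.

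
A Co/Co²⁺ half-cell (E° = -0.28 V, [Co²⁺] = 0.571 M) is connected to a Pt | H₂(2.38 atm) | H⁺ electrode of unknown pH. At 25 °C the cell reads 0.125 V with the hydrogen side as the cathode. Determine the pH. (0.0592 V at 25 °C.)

E°_cell = 0.28 V and n = 2.
log Q = n(E° − E)/0.0592 = 2×(0.28 − 0.125)/0.0592 = 5.236.
With Q = [Co²⁺]·P(H₂) / [H⁺]^2, solving for [H⁺] gives log[H⁺] = -2.552, so pH = 2.55.

pH = 2.55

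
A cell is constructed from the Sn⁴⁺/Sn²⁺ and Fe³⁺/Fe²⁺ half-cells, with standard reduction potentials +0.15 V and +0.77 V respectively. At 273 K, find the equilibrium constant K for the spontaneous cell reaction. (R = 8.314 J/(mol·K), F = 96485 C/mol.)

E°_cell = +0.77 − (+0.15) = 0.62 V, with n = 2 electrons transferred.
At equilibrium E = 0, so the Nernst equation gives ln K = nFE°/RT = (2)(96485)(0.62)/((8.314)(273)) = 52.71.
K = e^52.71 = 7.8 × 10^22.

7.8 × 10^22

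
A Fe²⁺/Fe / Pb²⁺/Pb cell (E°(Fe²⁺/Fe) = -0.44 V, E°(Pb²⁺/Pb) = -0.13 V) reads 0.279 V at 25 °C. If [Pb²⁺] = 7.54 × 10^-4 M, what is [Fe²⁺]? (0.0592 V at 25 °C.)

From the Nernst equation, log Q = n(E° − E)/0.0592 = 2(0.31 − 0.279)/0.0592 = 1.047, so Q = 11.2.
With Q = [Fe²⁺]/[Pb²⁺] and the known concentrations, [Fe²⁺] in the numerator gives [Fe²⁺] = 0.0084 M.

0.0084 M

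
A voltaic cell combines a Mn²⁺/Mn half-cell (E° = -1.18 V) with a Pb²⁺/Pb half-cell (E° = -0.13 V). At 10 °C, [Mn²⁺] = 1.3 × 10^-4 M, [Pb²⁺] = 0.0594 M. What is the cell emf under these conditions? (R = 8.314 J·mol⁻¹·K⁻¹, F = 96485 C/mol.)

The Pb²⁺/Pb couple has the higher reduction potential and acts as the cathode, so E°_cell = -0.13 − (-1.18) = 1.05 V.
Balancing electrons gives n = 2; the reaction quotient is Q = [Mn²⁺]/[Pb²⁺] = 0.00219.
E = E° − (RT/nF) ln Q = 1.05 − (8.314×283)/(2×96485) × (-6.125) = 1.050 + 0.075 = 1.125 V.

1.12 V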